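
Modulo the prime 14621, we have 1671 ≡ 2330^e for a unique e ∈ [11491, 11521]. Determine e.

11517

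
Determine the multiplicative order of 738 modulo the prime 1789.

447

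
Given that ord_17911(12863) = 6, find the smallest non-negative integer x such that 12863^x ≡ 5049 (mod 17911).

5

Successive powers of 12863 modulo 17911:
  12863^0=1  12863^1=12863  12863^2=12862  12863^3=17910  12863^4=5048  12863^5=5049
So 12863^5 ≡ 5049 (mod 17911), giving x = 5.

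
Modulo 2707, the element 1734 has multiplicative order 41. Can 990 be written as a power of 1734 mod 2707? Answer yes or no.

990 ∈ ⟨1734⟩ iff 990^41 ≡ 1 (mod 2707), since |⟨1734⟩| = 41.
990^41 mod 2707 = 1044.
Since 1044 ≠ 1, 990 does not lie in the subgroup.

no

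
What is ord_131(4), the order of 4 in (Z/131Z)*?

65

The order of 4 must divide p − 1 = 130 = 2 · 5 · 13.
Divisors: 1, 2, 5, 10, 13, 26, 65, 130.
Check each in increasing order: 4^1 ≡ 4;  4^2 ≡ 16;  4^5 ≡ 107;  4^10 ≡ 52;  4^13 ≡ 53;  4^26 ≡ 58;  4^65 ≡ 1.
Smallest exponent giving 1 is 65.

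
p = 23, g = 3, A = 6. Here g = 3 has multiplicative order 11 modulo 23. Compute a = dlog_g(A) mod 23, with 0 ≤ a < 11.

Successive powers of 3 modulo 23:
  3^0=1  3^1=3  3^2=9  3^3=4  3^4=12  3^5=13
  3^6=16  3^7=2  3^8=6
So 3^8 ≡ 6 (mod 23), giving a = 8.

8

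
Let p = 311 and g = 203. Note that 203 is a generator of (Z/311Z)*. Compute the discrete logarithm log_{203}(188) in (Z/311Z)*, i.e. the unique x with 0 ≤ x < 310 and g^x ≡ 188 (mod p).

104

Baby-step giant-step with m = ceil(sqrt(310)) = 18.
Baby table (203^j mod 311 for j=0..17):
  0:1  1:203  2:157  3:149  4:80  5:68  6:120  7:102
  8:180  9:153  10:270  11:74  12:94  13:111  14:141  15:11
  16:56  17:172
Giant step factor: 203^(-18) ≡ 137 (mod 311).
Scan 188·137^i mod 311 for i = 0, 1, …:
  i=0: 188   i=1: 254   i=2: 277   i=3: 7
  i=4: 26   i=5: 141
Match at i=5, j=14: x = 5·18 + 14 = 104.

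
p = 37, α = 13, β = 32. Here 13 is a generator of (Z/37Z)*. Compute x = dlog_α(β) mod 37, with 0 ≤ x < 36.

7

Successive powers of 13 modulo 37:
  13^0=1  13^1=13  13^2=21  13^3=14  13^4=34  13^5=35
  13^6=11  13^7=32
So 13^7 ≡ 32 (mod 37), giving x = 7.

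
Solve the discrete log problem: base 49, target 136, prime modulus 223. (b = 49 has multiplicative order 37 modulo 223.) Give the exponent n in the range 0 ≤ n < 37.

27

Successive powers of 49 modulo 223:
  49^0=1  49^1=49  49^2=171  49^3=128  49^4=28  49^5=34
  49^6=105  49^7=16  49^8=115  49^9=60  49^10=41  49^11=2
  49^12=98  49^13=119  49^14=33  49^15=56  49^16=68  49^17=210
  49^18=32  49^19=7  49^20=120  49^21=82  49^22=4  49^23=196
  49^24=15  49^25=66  49^26=112  49^27=136
So 49^27 ≡ 136 (mod 223), giving n = 27.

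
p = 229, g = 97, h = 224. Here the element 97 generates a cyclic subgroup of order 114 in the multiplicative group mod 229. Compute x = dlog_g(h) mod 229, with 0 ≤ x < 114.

Baby-step giant-step with m = ceil(sqrt(114)) = 11.
Baby table (97^j mod 229 for j=0..10):
  0:1  1:97  2:20  3:108  4:171  5:99  6:214  7:148
  8:158  9:212  10:183
Giant step factor: 97^(-11) ≡ 33 (mod 229).
Scan 224·33^i mod 229 for i = 0, 1, …:
  i=0: 224   i=1: 64   i=2: 51   i=3: 80
  i=4: 121   i=5: 100   i=6: 94   i=7: 125
  i=8: 3   i=9: 99
Match at i=9, j=5: x = 9·11 + 5 = 104.

104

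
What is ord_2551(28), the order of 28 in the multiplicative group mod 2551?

1275

The order of 28 must divide p − 1 = 2550 = 2 · 3 · 5^2 · 17.
Divisors: 1, 2, 3, 5, 6, 10, 15, 17, 25, 30, 34, 50, 51, 75, 85, 102, 150, 170, 255, 425, 510, 850, 1275, 2550.
Check each in increasing order: 28^1 ≡ 28;  28^2 ≡ 784;  28^3 ≡ 1544;  28^5 ≡ 1322;  28^6 ≡ 1302;  28^10 ≡ 249;  28^15 ≡ 99;  28^17 ≡ 1086;  28^25 ≡ 1692;  28^30 ≡ 2148;  28^34 ≡ 834;  28^50 ≡ 642;  28^51 ≡ 119;  28^75 ≡ 2089;  28^85 ≡ 2308;  28^102 ≡ 1406;  28^150 ≡ 1711;  28^170 ≡ 376;  28^255 ≡ 468;  28^425 ≡ 2500;  28^510 ≡ 2189;  28^850 ≡ 50;  28^1275 ≡ 1.
Smallest exponent giving 1 is 1275.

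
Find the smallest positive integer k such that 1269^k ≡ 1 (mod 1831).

1830

The order of 1269 must divide p − 1 = 1830 = 2 · 3 · 5 · 61.
Divisors: 1, 2, 3, 5, 6, 10, 15, 30, 61, 122, 183, 305, 366, 610, 915, 1830.
Check each in increasing order: 1269^1 ≡ 1269;  1269^2 ≡ 912;  1269^3 ≡ 136;  1269^5 ≡ 1355;  1269^6 ≡ 186;  1269^10 ≡ 1363;  1269^15 ≡ 1217;  1269^30 ≡ 1641;  1269^61 ≡ 1111;  1269^122 ≡ 227;  1269^183 ≡ 1350;  1269^305 ≡ 673;  1269^366 ≡ 655;  1269^610 ≡ 672;  1269^915 ≡ 1830;  1269^1830 ≡ 1.
Smallest exponent giving 1 is 1830.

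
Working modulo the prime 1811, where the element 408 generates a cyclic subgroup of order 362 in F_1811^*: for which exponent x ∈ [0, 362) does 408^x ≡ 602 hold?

47

Baby-step giant-step with m = ceil(sqrt(362)) = 20.
Baby table (408^j mod 1811 for j=0..19):
  0:1  1:408  2:1663  3:1190  4:172  5:1358  6:1709  7:37
  8:608  9:1768  10:566  11:931  12:1349  13:1659  14:1369  15:764
  16:220  17:1021  18:38  19:1016
Giant step factor: 408^(-20) ≡ 256 (mod 1811).
Scan 602·256^i mod 1811 for i = 0, 1, …:
  i=0: 602   i=1: 177   i=2: 37
Match at i=2, j=7: x = 2·20 + 7 = 47.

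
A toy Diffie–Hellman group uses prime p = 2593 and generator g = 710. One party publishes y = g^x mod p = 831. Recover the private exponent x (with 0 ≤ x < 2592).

Baby-step giant-step with m = ceil(sqrt(2592)) = 51.
Baby table (710^j mod 2593 for j=0..50):
  0:1  1:710  2:1058  3:1803  4:1781  5:1719  6:1780  7:1009
  8:722  9:1799  10:1534  11:80  12:2347  13:1664  14:1625  15:2458
  16:91  17:2378  18:337  19:714  20:1305  21:849  22:1214  23:1064
  24:877  25:350  26:2165  27:2094  28:951  29:1030  30:74  31:680
  32:502  33:1179  34:2144  35:149  36:2070  37:2062  38:1568  39:883
  40:2017  41:734  42:2540  43:1265  44:972  45:382  46:1548  47:2241
  48:1601  49:976  50:629
Giant step factor: 710^(-51) ≡ 1410 (mod 2593).
Scan 831·1410^i mod 2593 for i = 0, 1, …:
  i=0: 831   i=1: 2267   i=2: 1894   i=3: 2343
  i=4: 148   i=5: 1240   i=6: 718   i=7: 1110
  i=8: 1521   i=9: 199     …   i=43: 505
  i=44: 1568
Match at i=44, j=38: x = 44·51 + 38 = 2282.

2282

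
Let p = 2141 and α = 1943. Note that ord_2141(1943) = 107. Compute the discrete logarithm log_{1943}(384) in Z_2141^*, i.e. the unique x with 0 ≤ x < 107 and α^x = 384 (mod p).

29

Baby-step giant-step with m = ceil(sqrt(107)) = 11.
Baby table (1943^j mod 2141 for j=0..10):
  0:1  1:1943  2:666  3:874  4:369  5:1873  6:1680  7:1356
  8:1278  9:1735  10:1171
Giant step factor: 1943^(-11) ≡ 853 (mod 2141).
Scan 384·853^i mod 2141 for i = 0, 1, …:
  i=0: 384   i=1: 2120   i=2: 1356
Match at i=2, j=7: x = 2·11 + 7 = 29.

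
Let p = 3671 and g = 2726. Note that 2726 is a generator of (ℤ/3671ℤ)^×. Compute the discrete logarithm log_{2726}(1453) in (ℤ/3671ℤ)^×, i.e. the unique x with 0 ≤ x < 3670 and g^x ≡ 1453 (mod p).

3599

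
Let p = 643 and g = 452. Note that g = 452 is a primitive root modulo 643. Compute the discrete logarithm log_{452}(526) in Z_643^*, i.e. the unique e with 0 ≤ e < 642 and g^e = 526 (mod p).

136

Baby-step giant-step with m = ceil(sqrt(642)) = 26.
Baby table (452^j mod 643 for j=0..25):
  0:1  1:452  2:473  3:320  4:608  5:255  6:163  7:374
  8:582  9:77  10:82  11:413  12:206  13:520  14:345  15:334
  16:506  17:447  18:142  19:527  20:294  21:430  22:174  23:202
  24:641  25:382
Giant step factor: 452^(-26) ≡ 365 (mod 643).
Scan 526·365^i mod 643 for i = 0, 1, …:
  i=0: 526   i=1: 376   i=2: 281   i=3: 328
  i=4: 122   i=5: 163
Match at i=5, j=6: e = 5·26 + 6 = 136.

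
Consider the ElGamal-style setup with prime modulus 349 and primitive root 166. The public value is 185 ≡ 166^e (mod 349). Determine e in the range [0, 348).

64

Baby-step giant-step with m = ceil(sqrt(348)) = 19.
Baby table (166^j mod 349 for j=0..18):
  0:1  1:166  2:334  3:302  4:225  5:7  6:115  7:244
  8:20  9:179  10:49  11:107  12:312  13:140  14:206  15:343
  16:51  17:90  18:282
Giant step factor: 166^(-19) ≡ 129 (mod 349).
Scan 185·129^i mod 349 for i = 0, 1, …:
  i=0: 185   i=1: 133   i=2: 56   i=3: 244
Match at i=3, j=7: e = 3·19 + 7 = 64.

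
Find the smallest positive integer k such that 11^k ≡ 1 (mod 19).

The order of 11 must divide p − 1 = 18 = 2 · 3^2.
Divisors: 1, 2, 3, 6, 9, 18.
Check each in increasing order: 11^1 ≡ 11;  11^2 ≡ 7;  11^3 ≡ 1.
Smallest exponent giving 1 is 3.

3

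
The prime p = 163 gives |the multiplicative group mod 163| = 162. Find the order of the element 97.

The order of 97 must divide p − 1 = 162 = 2 · 3^4.
Divisors: 1, 2, 3, 6, 9, 18, 27, 54, 81, 162.
Check each in increasing order: 97^1 ≡ 97;  97^2 ≡ 118;  97^3 ≡ 36;  97^6 ≡ 155;  97^9 ≡ 38;  97^18 ≡ 140;  97^27 ≡ 104;  97^54 ≡ 58;  97^81 ≡ 1.
Smallest exponent giving 1 is 81.

81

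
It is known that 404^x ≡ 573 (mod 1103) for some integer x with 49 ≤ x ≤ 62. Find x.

56

Compute 404^49 mod 1103 = 313, then multiply by 404 repeatedly:
  404^49=313  404^50=710  404^51=60  404^52=1077  404^53=526
  404^54=728  404^55=714  404^56=573
Found 573 at exponent 56.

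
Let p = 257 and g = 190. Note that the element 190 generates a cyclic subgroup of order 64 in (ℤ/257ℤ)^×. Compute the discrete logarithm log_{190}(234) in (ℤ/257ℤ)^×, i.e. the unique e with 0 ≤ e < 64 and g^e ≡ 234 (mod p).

31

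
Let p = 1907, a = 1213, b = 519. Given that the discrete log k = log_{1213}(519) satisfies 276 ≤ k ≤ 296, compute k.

292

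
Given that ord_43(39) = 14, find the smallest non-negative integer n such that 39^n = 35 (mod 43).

12

Successive powers of 39 modulo 43:
  39^0=1  39^1=39  39^2=16  39^3=22  39^4=41  39^5=8
  39^6=11  39^7=42  39^8=4  39^9=27  39^10=21  39^11=2
  39^12=35
So 39^12 ≡ 35 (mod 43), giving n = 12.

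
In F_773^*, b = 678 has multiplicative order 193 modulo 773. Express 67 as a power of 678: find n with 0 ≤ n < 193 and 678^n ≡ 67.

Baby-step giant-step with m = ceil(sqrt(193)) = 14.
Baby table (678^j mod 773 for j=0..13):
  0:1  1:678  2:522  3:655  4:388  5:244  6:10  7:596
  8:582  9:366  10:15  11:121  12:100  13:549
Giant step factor: 678^(-14) ≡ 189 (mod 773).
Scan 67·189^i mod 773 for i = 0, 1, …:
  i=0: 67   i=1: 295   i=2: 99   i=3: 159
  i=4: 677   i=5: 408   i=6: 585   i=7: 26
  i=8: 276   i=9: 373   i=10: 154   i=11: 505
  i=12: 366
Match at i=12, j=9: n = 12·14 + 9 = 177.

177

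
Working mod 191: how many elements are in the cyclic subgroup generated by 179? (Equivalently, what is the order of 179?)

190

The order of 179 must divide p − 1 = 190 = 2 · 5 · 19.
Divisors: 1, 2, 5, 10, 19, 38, 95, 190.
Check each in increasing order: 179^1 ≡ 179;  179^2 ≡ 144;  179^5 ≡ 41;  179^10 ≡ 153;  179^19 ≡ 7;  179^38 ≡ 49;  179^95 ≡ 190;  179^190 ≡ 1.
Smallest exponent giving 1 is 190.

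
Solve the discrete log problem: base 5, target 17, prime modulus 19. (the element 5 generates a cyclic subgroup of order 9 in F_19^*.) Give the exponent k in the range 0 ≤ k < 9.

4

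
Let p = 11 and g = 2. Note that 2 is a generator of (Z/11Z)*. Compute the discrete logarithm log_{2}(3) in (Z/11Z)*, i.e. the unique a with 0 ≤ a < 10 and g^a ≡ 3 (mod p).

8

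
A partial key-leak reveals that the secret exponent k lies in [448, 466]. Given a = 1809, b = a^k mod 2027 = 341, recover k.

461

Compute 1809^448 mod 2027 = 576, then multiply by 1809 repeatedly:
  1809^448=576  1809^449=106  1809^450=1216  1809^451=449  1809^452=1441
  1809^453=47  1809^454=1916  1809^455=1901  1809^456=1117  1809^457=1761
  1809^458=1232  1809^459=1015  1809^460=1700  1809^461=341
Found 341 at exponent 461.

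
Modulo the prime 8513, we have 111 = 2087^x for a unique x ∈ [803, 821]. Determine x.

803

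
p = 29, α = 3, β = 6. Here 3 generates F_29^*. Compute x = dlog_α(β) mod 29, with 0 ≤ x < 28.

18

Successive powers of 3 modulo 29:
  3^0=1  3^1=3  3^2=9  3^3=27  3^4=23  3^5=11
  3^6=4  3^7=12  3^8=7  3^9=21  3^10=5  3^11=15
  3^12=16  3^13=19  3^14=28  3^15=26  3^16=20  3^17=2
  3^18=6
So 3^18 ≡ 6 (mod 29), giving x = 18.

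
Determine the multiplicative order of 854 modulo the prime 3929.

1964

The order of 854 must divide p − 1 = 3928 = 2^3 · 491.
Divisors: 1, 2, 4, 8, 491, 982, 1964, 3928.
Check each in increasing order: 854^1 ≡ 854;  854^2 ≡ 2451;  854^4 ≡ 3889;  854^8 ≡ 1600;  854^491 ≡ 226;  854^982 ≡ 3928;  854^1964 ≡ 1.
Smallest exponent giving 1 is 1964.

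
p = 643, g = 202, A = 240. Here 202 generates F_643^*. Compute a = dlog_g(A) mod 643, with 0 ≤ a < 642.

390

Baby-step giant-step with m = ceil(sqrt(642)) = 26.
Baby table (202^j mod 643 for j=0..25):
  0:1  1:202  2:295  3:434  4:220  5:73  6:600  7:316
  8:175  9:628  10:185  11:76  12:563  13:558  14:191  15:2
  16:404  17:590  18:225  19:440  20:146  21:557  22:632  23:350
  24:613  25:370
Giant step factor: 202^(-26) ≡ 55 (mod 643).
Scan 240·55^i mod 643 for i = 0, 1, …:
  i=0: 240   i=1: 340   i=2: 53   i=3: 343
  i=4: 218   i=5: 416   i=6: 375   i=7: 49
  i=8: 123   i=9: 335     …   i=14: 152
  i=15: 1
Match at i=15, j=0: a = 15·26 + 0 = 390.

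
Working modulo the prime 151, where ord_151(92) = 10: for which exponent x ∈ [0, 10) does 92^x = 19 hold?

Successive powers of 92 modulo 151:
  92^0=1  92^1=92  92^2=8  92^3=132  92^4=64  92^5=150
  92^6=59  92^7=143  92^8=19
So 92^8 ≡ 19 (mod 151), giving x = 8.

8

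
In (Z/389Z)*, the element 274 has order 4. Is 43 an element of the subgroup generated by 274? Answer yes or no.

⟨274⟩ has order 4; its elements mod 389 are {1, 115, 274, 388}.
43 is not in this set.

no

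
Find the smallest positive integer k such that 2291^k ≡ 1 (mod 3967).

1983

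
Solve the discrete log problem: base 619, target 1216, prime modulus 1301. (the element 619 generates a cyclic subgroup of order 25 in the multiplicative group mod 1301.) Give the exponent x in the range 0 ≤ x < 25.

18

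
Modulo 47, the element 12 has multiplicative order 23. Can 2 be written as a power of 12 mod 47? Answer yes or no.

⟨12⟩ has order 23; its elements mod 47 are {1, 2, 3, 4, 6, 7, 8, 9, 12, 14, 16, 17, 18, 21, 24, 25, 27, 28, 32, 34, 36, 37, 42}.
2 is in this set.

yes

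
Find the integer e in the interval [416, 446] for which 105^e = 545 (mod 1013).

432

Compute 105^416 mod 1013 = 678, then multiply by 105 repeatedly:
  105^416=678  105^417=280  105^418=23  105^419=389  105^420=325
  105^421=696  105^422=144  105^423=938  105^424=229  105^425=746
  105^426=329  105^427=103  105^428=685  105^429=2  105^430=210
  105^431=777  105^432=545
Found 545 at exponent 432.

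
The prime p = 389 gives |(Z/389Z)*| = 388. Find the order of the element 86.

194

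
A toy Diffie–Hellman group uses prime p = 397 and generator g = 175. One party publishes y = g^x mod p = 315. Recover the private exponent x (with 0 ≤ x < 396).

166

Baby-step giant-step with m = ceil(sqrt(396)) = 20.
Baby table (175^j mod 397 for j=0..19):
  0:1  1:175  2:56  3:272  4:357  5:146  6:142  7:236
  8:12  9:115  10:275  11:88  12:314  13:164  14:116  15:53
  16:144  17:189  18:124  19:262
Giant step factor: 175^(-20) ≡ 340 (mod 397).
Scan 315·340^i mod 397 for i = 0, 1, …:
  i=0: 315   i=1: 307   i=2: 366   i=3: 179
  i=4: 119   i=5: 363   i=6: 350   i=7: 297
  i=8: 142
Match at i=8, j=6: x = 8·20 + 6 = 166.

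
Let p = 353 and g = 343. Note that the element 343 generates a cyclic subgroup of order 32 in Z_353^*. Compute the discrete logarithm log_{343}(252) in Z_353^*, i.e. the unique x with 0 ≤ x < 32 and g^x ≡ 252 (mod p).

5

Successive powers of 343 modulo 353:
  343^0=1  343^1=343  343^2=100  343^3=59  343^4=116  343^5=252
So 343^5 ≡ 252 (mod 353), giving x = 5.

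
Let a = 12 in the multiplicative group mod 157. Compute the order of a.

3

The order of 12 must divide p − 1 = 156 = 2^2 · 3 · 13.
Divisors: 1, 2, 3, 4, 6, 12, 13, 26, 39, 52, 78, 156.
Check each in increasing order: 12^1 ≡ 12;  12^2 ≡ 144;  12^3 ≡ 1.
Smallest exponent giving 1 is 3.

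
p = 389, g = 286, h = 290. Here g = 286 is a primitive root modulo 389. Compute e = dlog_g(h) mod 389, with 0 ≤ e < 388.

12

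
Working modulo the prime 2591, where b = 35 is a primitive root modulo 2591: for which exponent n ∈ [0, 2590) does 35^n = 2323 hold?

1843

Baby-step giant-step with m = ceil(sqrt(2590)) = 51.
Baby table (35^j mod 2591 for j=0..50):
  0:1  1:35  2:1225  3:1419  4:436  5:2305  6:354  7:2026
  8:953  9:2263  10:1475  11:2396  12:948  13:2088  14:532  15:483
  16:1359  17:927  18:1353  19:717  20:1776  21:2567  22:1751  23:1692
  24:2218  25:2491  26:1682  27:1868  28:605  29:447  30:99  31:874
  32:2089  33:567  34:1708  35:187  36:1363  37:1067  38:1071  39:1211
  40:929  41:1423  42:576  43:2023  44:848  45:1179  46:2400  47:1088
  48:1806  49:1026  50:2227
Giant step factor: 35^(-51) ≡ 470 (mod 2591).
Scan 2323·470^i mod 2591 for i = 0, 1, …:
  i=0: 2323   i=1: 999   i=2: 559   i=3: 1039
  i=4: 1222   i=5: 1729   i=6: 1647   i=7: 1972
  i=8: 1853   i=9: 334     …   i=35: 302
  i=36: 2026
Match at i=36, j=7: n = 36·51 + 7 = 1843.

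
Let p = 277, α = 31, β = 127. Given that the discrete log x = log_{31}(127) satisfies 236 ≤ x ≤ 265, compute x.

245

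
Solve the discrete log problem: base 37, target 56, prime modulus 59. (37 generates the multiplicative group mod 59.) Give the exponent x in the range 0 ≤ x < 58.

51

Baby-step giant-step with m = ceil(sqrt(58)) = 8.
Baby table (37^j mod 59 for j=0..7):
  0:1  1:37  2:12  3:31  4:26  5:18  6:17  7:39
Giant step factor: 37^(-8) ≡ 35 (mod 59).
Scan 56·35^i mod 59 for i = 0, 1, …:
  i=0: 56   i=1: 13   i=2: 42   i=3: 54
  i=4: 2   i=5: 11   i=6: 31
Match at i=6, j=3: x = 6·8 + 3 = 51.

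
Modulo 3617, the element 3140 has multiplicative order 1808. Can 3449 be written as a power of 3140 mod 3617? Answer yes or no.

yes

3449 ∈ ⟨3140⟩ iff 3449^1808 ≡ 1 (mod 3617), since |⟨3140⟩| = 1808.
3449^1808 mod 3617 = 1.
Since 1 = 1, 3449 lies in the subgroup.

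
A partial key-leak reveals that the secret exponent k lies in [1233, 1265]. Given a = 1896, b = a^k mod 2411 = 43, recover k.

1242

Compute 1896^1233 mod 2411 = 380, then multiply by 1896 repeatedly:
  1896^1233=380  1896^1234=2002  1896^1235=878  1896^1236=1098  1896^1237=1115
  1896^1238=2004  1896^1239=2259  1896^1240=1128  1896^1241=131  1896^1242=43
Found 43 at exponent 1242.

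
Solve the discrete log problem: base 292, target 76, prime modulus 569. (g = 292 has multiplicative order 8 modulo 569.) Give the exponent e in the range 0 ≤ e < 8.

Successive powers of 292 modulo 569:
  292^0=1  292^1=292  292^2=483  292^3=493  292^4=568  292^5=277
  292^6=86  292^7=76
So 292^7 ≡ 76 (mod 569), giving e = 7.

7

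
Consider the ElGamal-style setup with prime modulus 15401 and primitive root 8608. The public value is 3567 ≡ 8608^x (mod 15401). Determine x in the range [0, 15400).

2977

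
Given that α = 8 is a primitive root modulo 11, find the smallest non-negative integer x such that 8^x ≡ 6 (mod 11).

Successive powers of 8 modulo 11:
  8^0=1  8^1=8  8^2=9  8^3=6
So 8^3 ≡ 6 (mod 11), giving x = 3.

3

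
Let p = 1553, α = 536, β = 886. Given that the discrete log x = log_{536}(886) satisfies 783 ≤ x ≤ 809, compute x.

792

Compute 536^783 mod 1553 = 941, then multiply by 536 repeatedly:
  536^783=941  536^784=1204  536^785=849  536^786=35  536^787=124
  536^788=1238  536^789=437  536^790=1282  536^791=726  536^792=886
Found 886 at exponent 792.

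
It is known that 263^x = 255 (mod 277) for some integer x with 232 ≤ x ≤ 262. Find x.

Compute 263^232 mod 277 = 255, then multiply by 263 repeatedly:
  263^232=255
Found 255 at exponent 232.

232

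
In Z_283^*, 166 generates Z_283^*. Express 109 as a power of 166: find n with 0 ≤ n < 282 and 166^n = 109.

85

Baby-step giant-step with m = ceil(sqrt(282)) = 17.
Baby table (166^j mod 283 for j=0..16):
  0:1  1:166  2:105  3:167  4:271  5:272  6:155  7:260
  8:144  9:132  10:121  11:276  12:253  13:114  14:246  15:84
  16:77
Giant step factor: 166^(-17) ≡ 277 (mod 283).
Scan 109·277^i mod 283 for i = 0, 1, …:
  i=0: 109   i=1: 195   i=2: 245   i=3: 228
  i=4: 47   i=5: 1
Match at i=5, j=0: n = 5·17 + 0 = 85.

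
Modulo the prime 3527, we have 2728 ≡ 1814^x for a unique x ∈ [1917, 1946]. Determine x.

1918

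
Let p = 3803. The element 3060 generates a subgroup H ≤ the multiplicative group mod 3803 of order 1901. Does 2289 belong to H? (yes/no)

no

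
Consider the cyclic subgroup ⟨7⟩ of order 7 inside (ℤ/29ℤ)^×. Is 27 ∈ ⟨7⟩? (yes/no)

no

27 ∈ ⟨7⟩ iff 27^7 ≡ 1 (mod 29), since |⟨7⟩| = 7.
27^7 mod 29 = 17.
Since 17 ≠ 1, 27 does not lie in the subgroup.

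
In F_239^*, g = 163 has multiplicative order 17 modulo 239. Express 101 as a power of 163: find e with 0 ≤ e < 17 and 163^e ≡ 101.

Successive powers of 163 modulo 239:
  163^0=1  163^1=163  163^2=40  163^3=67  163^4=166  163^5=51
  163^6=187  163^7=128  163^8=71  163^9=101
So 163^9 ≡ 101 (mod 239), giving e = 9.

9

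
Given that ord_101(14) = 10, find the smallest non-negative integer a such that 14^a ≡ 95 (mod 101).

2

Successive powers of 14 modulo 101:
  14^0=1  14^1=14  14^2=95
So 14^2 ≡ 95 (mod 101), giving a = 2.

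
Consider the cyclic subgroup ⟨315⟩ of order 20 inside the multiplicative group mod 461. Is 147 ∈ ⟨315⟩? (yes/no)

⟨315⟩ has order 20; its elements mod 461 are {1, 48, 60, 75, 88, 93, 110, 114, 146, 209, 252, 315, 347, 351, 368, 373, 386, 401, 413, 460}.
147 is not in this set.

no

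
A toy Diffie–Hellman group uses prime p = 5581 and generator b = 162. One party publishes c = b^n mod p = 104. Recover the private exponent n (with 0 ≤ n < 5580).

3221

Baby-step giant-step with m = ceil(sqrt(5580)) = 75.
Baby table (162^j mod 5581 for j=0..74):
  0:1  1:162  2:3920  3:4387  4:1907  5:1979  6:2481  7:90
  8:3418  9:1197  10:4160  11:4200  12:5099  13:50  14:2519  15:665
  16:1691  17:473  18:4073  19:1268  20:4500  21:3470  22:4040  23:1503
  24:3503  25:3805  26:2500  27:3168  28:5345  29:835  30:1326  31:2734
  32:2009  33:1760  34:489  35:1084  36:2597  37:2139  38:496  39:2218
  40:2132  41:4943  42:2683  43:4909  44:2756  45:5573  46:4285  47:2126
  48:3971  49:1487  50:911  51:2476  52:4861  53:561  54:1586  55:206
  56:5467  57:3856  58:5181  59:2172  60:261  61:3215  62:1797  63:902
  64:1018  65:3067  66:145  67:1166  68:4719  69:5462  70:3046  71:2324
  72:2561  73:1888  74:4482
Giant step factor: 162^(-75) ≡ 272 (mod 5581).
Scan 104·272^i mod 5581 for i = 0, 1, …:
  i=0: 104   i=1: 383   i=2: 3718   i=3: 1135
  i=4: 1765   i=5: 114   i=6: 3103   i=7: 1285
  i=8: 3498   i=9: 2686     …   i=41: 3866
  i=42: 2324
Match at i=42, j=71: n = 42·75 + 71 = 3221.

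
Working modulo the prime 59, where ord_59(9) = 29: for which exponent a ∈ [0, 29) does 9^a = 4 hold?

18

Successive powers of 9 modulo 59:
  9^0=1  9^1=9  9^2=22  9^3=21  9^4=12  9^5=49
  9^6=28  9^7=16  9^8=26  9^9=57  9^10=41  9^11=15
  9^12=17  9^13=35  9^14=20  9^15=3  9^16=27  9^17=7
  9^18=4
So 9^18 ≡ 4 (mod 59), giving a = 18.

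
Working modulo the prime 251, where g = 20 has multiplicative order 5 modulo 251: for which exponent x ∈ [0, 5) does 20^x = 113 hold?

4

Successive powers of 20 modulo 251:
  20^0=1  20^1=20  20^2=149  20^3=219  20^4=113
So 20^4 ≡ 113 (mod 251), giving x = 4.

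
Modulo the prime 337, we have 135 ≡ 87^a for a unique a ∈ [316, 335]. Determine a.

Compute 87^316 mod 337 = 227, then multiply by 87 repeatedly:
  87^316=227  87^317=203  87^318=137  87^319=124  87^320=4
  87^321=11  87^322=283  87^323=20  87^324=55  87^325=67
  87^326=100  87^327=275  87^328=335  87^329=163  87^330=27
  87^331=327  87^332=141  87^333=135
Found 135 at exponent 333.

333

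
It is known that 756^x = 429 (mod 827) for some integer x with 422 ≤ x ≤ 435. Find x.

429

Compute 756^422 mod 827 = 4, then multiply by 756 repeatedly:
  756^422=4  756^423=543  756^424=316  756^425=720  756^426=154
  756^427=644  756^428=588  756^429=429
Found 429 at exponent 429.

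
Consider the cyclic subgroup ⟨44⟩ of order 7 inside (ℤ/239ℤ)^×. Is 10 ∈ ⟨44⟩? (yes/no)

yes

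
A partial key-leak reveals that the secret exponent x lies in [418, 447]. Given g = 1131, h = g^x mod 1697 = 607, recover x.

430

Compute 1131^418 mod 1697 = 260, then multiply by 1131 repeatedly:
  1131^418=260  1131^419=479  1131^420=406  1131^421=996  1131^422=1365
  1131^423=1242  1131^424=1283  1131^425=138  1131^426=1651  1131^427=581
  1131^428=372  1131^429=1573  1131^430=607
Found 607 at exponent 430.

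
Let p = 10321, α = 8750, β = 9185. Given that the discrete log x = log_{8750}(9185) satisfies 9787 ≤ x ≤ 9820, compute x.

9799

Compute 8750^9787 mod 10321 = 5934, then multiply by 8750 repeatedly:
  8750^9787=5934  8750^9788=7870  8750^9789=788  8750^9790=572  8750^9791=9636
  8750^9792=2751  8750^9793=2678  8750^9794=3830  8750^9795=213  8750^9796=5970
  8750^9797=2919  8750^9798=7096  8750^9799=9185
Found 9185 at exponent 9799.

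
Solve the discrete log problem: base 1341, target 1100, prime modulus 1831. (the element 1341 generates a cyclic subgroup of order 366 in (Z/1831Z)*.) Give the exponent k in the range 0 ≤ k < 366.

215

Baby-step giant-step with m = ceil(sqrt(366)) = 20.
Baby table (1341^j mod 1831 for j=0..19):
  0:1  1:1341  2:239  3:74  4:360  5:1207  6:1814  7:1006
  8:1430  9:573  10:1204  11:1453  12:289  13:1208  14:1324  15:1245
  16:1504  17:933  18:580  19:1436
Giant step factor: 1341^(-20) ≡ 1363 (mod 1831).
Scan 1100·1363^i mod 1831 for i = 0, 1, …:
  i=0: 1100   i=1: 1542   i=2: 1589   i=3: 1565
  i=4: 1811   i=5: 205   i=6: 1103   i=7: 138
  i=8: 1332   i=9: 995   i=10: 1245
Match at i=10, j=15: k = 10·20 + 15 = 215.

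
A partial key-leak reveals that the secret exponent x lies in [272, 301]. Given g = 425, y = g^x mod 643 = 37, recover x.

301

Compute 425^272 mod 643 = 342, then multiply by 425 repeatedly:
  425^272=342  425^273=32  425^274=97  425^275=73  425^276=161
  425^277=267  425^278=307  425^279=589  425^280=198  425^281=560
  425^282=90  425^283=313  425^284=567  425^285=493  425^286=550
  425^287=341  425^288=250  425^289=155  425^290=289  425^291=12
  425^292=599  425^293=590  425^294=623  425^295=502  425^296=517
  425^297=462  425^298=235  425^299=210  425^300=516  425^301=37
Found 37 at exponent 301.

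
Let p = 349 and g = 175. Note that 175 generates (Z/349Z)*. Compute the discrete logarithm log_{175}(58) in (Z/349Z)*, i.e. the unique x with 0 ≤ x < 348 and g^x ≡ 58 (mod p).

201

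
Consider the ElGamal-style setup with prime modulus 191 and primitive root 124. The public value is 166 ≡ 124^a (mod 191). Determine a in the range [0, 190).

125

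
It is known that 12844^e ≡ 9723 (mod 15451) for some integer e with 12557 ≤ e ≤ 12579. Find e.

Compute 12844^12557 mod 15451 = 2136, then multiply by 12844 repeatedly:
  12844^12557=2136  12844^12558=9259  12844^12559=11700  12844^12560=13825  12844^12561=5408
  12844^12562=8107  12844^12563=2019  12844^12564=5258  12844^12565=12882  12844^12566=7100
  12844^12567=598  12844^12568=1565  12844^12569=14560  12844^12570=5187  12844^12571=12567
  12844^12572=9402  12844^12573=9723
Found 9723 at exponent 12573.

12573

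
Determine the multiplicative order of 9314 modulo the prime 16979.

The order of 9314 must divide p − 1 = 16978 = 2 · 13 · 653.
Divisors: 1, 2, 13, 26, 653, 1306, 8489, 16978.
Check each in increasing order: 9314^1 ≡ 9314;  9314^2 ≡ 4885;  9314^13 ≡ 11140;  9314^26 ≡ 89;  9314^653 ≡ 11975;  9314^1306 ≡ 12970;  9314^8489 ≡ 16978;  9314^16978 ≡ 1.
Smallest exponent giving 1 is 16978.

16978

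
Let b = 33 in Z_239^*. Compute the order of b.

119

The order of 33 must divide p − 1 = 238 = 2 · 7 · 17.
Divisors: 1, 2, 7, 14, 17, 34, 119, 238.
Check each in increasing order: 33^1 ≡ 33;  33^2 ≡ 133;  33^7 ≡ 22;  33^14 ≡ 6;  33^17 ≡ 44;  33^34 ≡ 24;  33^119 ≡ 1.
Smallest exponent giving 1 is 119.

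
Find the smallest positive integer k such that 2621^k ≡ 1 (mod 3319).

The order of 2621 must divide p − 1 = 3318 = 2 · 3 · 7 · 79.
Divisors: 1, 2, 3, 6, 7, 14, 21, 42, 79, 158, 237, 474, 553, 1106, 1659, 3318.
Check each in increasing order: 2621^1 ≡ 2621;  2621^2 ≡ 2630;  2621^3 ≡ 2986;  2621^6 ≡ 1362;  2621^7 ≡ 1877;  2621^14 ≡ 1670;  2621^21 ≡ 1454;  2621^42 ≡ 3232;  2621^79 ≡ 1911;  2621^158 ≡ 1021;  2621^237 ≡ 2878;  2621^474 ≡ 1979;  2621^553 ≡ 1528;  2621^1106 ≡ 1527;  2621^1659 ≡ 3318;  2621^3318 ≡ 1.
Smallest exponent giving 1 is 3318.

3318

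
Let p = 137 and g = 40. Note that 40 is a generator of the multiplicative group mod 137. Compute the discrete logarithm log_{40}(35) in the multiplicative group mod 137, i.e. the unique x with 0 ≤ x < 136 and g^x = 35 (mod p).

Baby-step giant-step with m = ceil(sqrt(136)) = 12.
Baby table (40^j mod 137 for j=0..11):
  0:1  1:40  2:93  3:21  4:18  5:35  6:30  7:104
  8:50  9:82  10:129  11:91
Giant step factor: 40^(-12) ≡ 65 (mod 137).
Scan 35·65^i mod 137 for i = 0, 1, …:
  i=0: 35
Match at i=0, j=5: x = 0·12 + 5 = 5.

5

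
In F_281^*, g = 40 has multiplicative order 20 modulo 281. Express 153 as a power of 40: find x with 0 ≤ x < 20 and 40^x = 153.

Successive powers of 40 modulo 281:
  40^0=1  40^1=40  40^2=195  40^3=213  40^4=90  40^5=228
  40^6=128  40^7=62  40^8=232  40^9=7  40^10=280  40^11=241
  40^12=86  40^13=68  40^14=191  40^15=53  40^16=153
So 40^16 ≡ 153 (mod 281), giving x = 16.

16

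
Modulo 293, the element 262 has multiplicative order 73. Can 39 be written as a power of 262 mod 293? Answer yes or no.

yes

39 ∈ ⟨262⟩ iff 39^73 ≡ 1 (mod 293), since |⟨262⟩| = 73.
39^73 mod 293 = 1.
Since 1 = 1, 39 lies in the subgroup.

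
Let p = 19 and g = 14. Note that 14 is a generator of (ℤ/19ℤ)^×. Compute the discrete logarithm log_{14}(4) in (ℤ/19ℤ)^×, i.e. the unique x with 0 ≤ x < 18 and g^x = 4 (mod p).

8

Successive powers of 14 modulo 19:
  14^0=1  14^1=14  14^2=6  14^3=8  14^4=17  14^5=10
  14^6=7  14^7=3  14^8=4
So 14^8 ≡ 4 (mod 19), giving x = 8.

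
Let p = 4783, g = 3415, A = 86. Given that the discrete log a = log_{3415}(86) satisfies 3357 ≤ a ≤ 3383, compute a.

Compute 3415^3357 mod 4783 = 3502, then multiply by 3415 repeatedly:
  3415^3357=3502  3415^3358=1830  3415^3359=2852  3415^3360=1392  3415^3361=4161
  3415^3362=4305  3415^3363=3416  3415^3364=4686  3415^3365=3555  3415^3366=1071
  3415^3367=3253  3415^3368=2869  3415^3369=2051  3415^3370=1853  3415^3371=86
Found 86 at exponent 3371.

3371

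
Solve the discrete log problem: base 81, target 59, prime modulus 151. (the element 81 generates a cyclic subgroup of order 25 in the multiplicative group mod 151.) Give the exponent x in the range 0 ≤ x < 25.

20

Successive powers of 81 modulo 151:
  81^0=1  81^1=81  81^2=68  81^3=72  81^4=94  81^5=64
  81^6=50  81^7=124  81^8=78  81^9=127  81^10=19  81^11=29
  81^12=84  81^13=9  81^14=125  81^15=8  81^16=44  81^17=91
  81^18=123  81^19=148  81^20=59
So 81^20 ≡ 59 (mod 151), giving x = 20.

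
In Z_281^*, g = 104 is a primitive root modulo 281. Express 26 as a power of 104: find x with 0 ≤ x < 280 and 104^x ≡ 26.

Baby-step giant-step with m = ceil(sqrt(280)) = 17.
Baby table (104^j mod 281 for j=0..16):
  0:1  1:104  2:138  3:21  4:217  5:88  6:160  7:61
  8:162  9:269  10:157  11:30  12:29  13:206  14:68  15:47
  16:111
Giant step factor: 104^(-17) ≡ 110 (mod 281).
Scan 26·110^i mod 281 for i = 0, 1, …:
  i=0: 26   i=1: 50   i=2: 161   i=3: 7
  i=4: 208   i=5: 119   i=6: 164   i=7: 56
  i=8: 259   i=9: 109   i=10: 188   i=11: 167
  i=12: 105   i=13: 29
Match at i=13, j=12: x = 13·17 + 12 = 233.

233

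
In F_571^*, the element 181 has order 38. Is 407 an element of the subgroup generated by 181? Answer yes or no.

yes

407 ∈ ⟨181⟩ iff 407^38 ≡ 1 (mod 571), since |⟨181⟩| = 38.
407^38 mod 571 = 1.
Since 1 = 1, 407 lies in the subgroup.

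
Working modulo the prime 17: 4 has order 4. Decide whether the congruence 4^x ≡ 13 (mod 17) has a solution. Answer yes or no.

yes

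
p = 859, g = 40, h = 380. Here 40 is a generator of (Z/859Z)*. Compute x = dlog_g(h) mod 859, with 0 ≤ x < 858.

Baby-step giant-step with m = ceil(sqrt(858)) = 30.
Baby table (40^j mod 859 for j=0..29):
  0:1  1:40  2:741  3:434  4:180  5:328  6:235  7:810
  8:617  9:628  10:209  11:629  12:249  13:511  14:683  15:691
  16:152  17:67  18:103  19:684  20:731  21:34  22:501  23:283
  24:153  25:107  26:844  27:259  28:52  29:362
Giant step factor: 40^(-30) ≡ 426 (mod 859).
Scan 380·426^i mod 859 for i = 0, 1, …:
  i=0: 380   i=1: 388   i=2: 360   i=3: 458
  i=4: 115   i=5: 27   i=6: 335   i=7: 116
  i=8: 453   i=9: 562     …   i=23: 113
  i=24: 34
Match at i=24, j=21: x = 24·30 + 21 = 741.

741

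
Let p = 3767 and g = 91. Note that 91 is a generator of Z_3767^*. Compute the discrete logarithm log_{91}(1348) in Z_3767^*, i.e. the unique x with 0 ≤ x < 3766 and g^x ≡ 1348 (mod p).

Baby-step giant-step with m = ceil(sqrt(3766)) = 62.
Baby table (91^j mod 3767 for j=0..61):
  0:1  1:91  2:747  3:171  4:493  5:3426  6:2872  7:1429
  8:1961  9:1402  10:3271  11:68  12:2421  13:1825  14:327  15:3388
  16:3181  17:3179  18:2997  19:1503  20:1161  21:175  22:857  23:2647
  24:3556  25:3401  26:597  27:1589  28:1453  29:378  30:495  31:3608
  32:599  33:1771  34:2947  35:720  36:1481  37:2926  38:2576  39:862
  40:3102  41:3524  42:489  43:3062  44:3651  45:745  46:3756  47:2766
  48:3084  49:1886  50:2111  51:3751  52:2311  53:3116  54:1031  55:3413
  56:1689  57:3019  58:3505  59:2527  60:170  61:402
Giant step factor: 91^(-62) ≡ 689 (mod 3767).
Scan 1348·689^i mod 3767 for i = 0, 1, …:
  i=0: 1348   i=1: 2090   i=2: 1016   i=3: 3129
  i=4: 1157   i=5: 2336   i=6: 995   i=7: 3728
  i=8: 3265   i=9: 686     …   i=41: 3376
  i=42: 1825
Match at i=42, j=13: x = 42·62 + 13 = 2617.

2617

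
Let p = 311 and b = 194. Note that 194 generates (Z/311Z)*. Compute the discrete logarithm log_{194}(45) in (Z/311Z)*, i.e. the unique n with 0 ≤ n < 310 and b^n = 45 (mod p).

Successive powers of 194 modulo 311:
  194^0=1  194^1=194  194^2=5  194^3=37  194^4=25  194^5=185
  194^6=125  194^7=303  194^8=3  194^9=271  194^10=15  194^11=111
  194^12=75  194^13=244  194^14=64  194^15=287  194^16=9  194^17=191
  194^18=45
So 194^18 ≡ 45 (mod 311), giving n = 18.

18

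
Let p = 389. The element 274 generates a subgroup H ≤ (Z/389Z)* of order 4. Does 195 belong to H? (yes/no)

no

195 ∈ ⟨274⟩ iff 195^4 ≡ 1 (mod 389), since |⟨274⟩| = 4.
195^4 mod 389 = 73.
Since 73 ≠ 1, 195 does not lie in the subgroup.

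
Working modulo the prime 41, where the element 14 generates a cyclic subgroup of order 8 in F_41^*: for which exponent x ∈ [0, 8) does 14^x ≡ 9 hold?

6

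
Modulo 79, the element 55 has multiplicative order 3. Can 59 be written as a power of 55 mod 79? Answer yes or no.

⟨55⟩ has order 3; its elements mod 79 are {1, 23, 55}.
59 is not in this set.

no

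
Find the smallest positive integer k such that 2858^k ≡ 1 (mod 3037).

The order of 2858 must divide p − 1 = 3036 = 2^2 · 3 · 11 · 23.
Divisors: 1, 2, 3, 4, 6, 11, 12, 22, 23, 33, 44, 46, 66, 69, 92, 132, 138, 253, 276, 506, 759, 1012, 1518, 3036.
Check each in increasing order: 2858^1 ≡ 2858;  2858^2 ≡ 1671;  2858^3 ≡ 1554;  2858^4 ≡ 1238;  2858^6 ≡ 501;  2858^11 ≡ 1007;  2858^12 ≡ 1967;  2858^22 ≡ 2728;  2858^23 ≡ 645;  2858^33 ≡ 1648;  2858^44 ≡ 1334;  2858^46 ≡ 2993;  2858^66 ≡ 826;  2858^69 ≡ 1990;  2858^92 ≡ 1936;  2858^132 ≡ 1988;  2858^138 ≡ 2889;  2858^253 ≡ 1.
Smallest exponent giving 1 is 253.

253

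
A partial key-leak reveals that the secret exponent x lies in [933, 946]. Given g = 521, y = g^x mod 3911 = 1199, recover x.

945

Compute 521^933 mod 3911 = 3345, then multiply by 521 repeatedly:
  521^933=3345  521^934=2350  521^935=207  521^936=2250  521^937=2861
  521^938=490  521^939=1075  521^940=802  521^941=3276  521^942=1600
  521^943=557  521^944=783  521^945=1199
Found 1199 at exponent 945.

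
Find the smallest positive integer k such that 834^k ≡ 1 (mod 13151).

The order of 834 must divide p − 1 = 13150 = 2 · 5^2 · 263.
Divisors: 1, 2, 5, 10, 25, 50, 263, 526, 1315, 2630, 6575, 13150.
Check each in increasing order: 834^1 ≡ 834;  834^2 ≡ 11704;  834^5 ≡ 7473;  834^10 ≡ 6583;  834^25 ≡ 2812;  834^50 ≡ 3593;  834^263 ≡ 4880;  834^526 ≡ 11090;  834^1315 ≡ 9260;  834^2630 ≡ 3080;  834^6575 ≡ 1.
Smallest exponent giving 1 is 6575.

6575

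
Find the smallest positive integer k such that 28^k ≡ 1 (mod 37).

18

The order of 28 must divide p − 1 = 36 = 2^2 · 3^2.
Divisors: 1, 2, 3, 4, 6, 9, 12, 18, 36.
Check each in increasing order: 28^1 ≡ 28;  28^2 ≡ 7;  28^3 ≡ 11;  28^4 ≡ 12;  28^6 ≡ 10;  28^9 ≡ 36;  28^12 ≡ 26;  28^18 ≡ 1.
Smallest exponent giving 1 is 18.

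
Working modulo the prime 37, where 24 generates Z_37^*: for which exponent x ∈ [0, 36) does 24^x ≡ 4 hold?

10

Successive powers of 24 modulo 37:
  24^0=1  24^1=24  24^2=21  24^3=23  24^4=34  24^5=2
  24^6=11  24^7=5  24^8=9  24^9=31  24^10=4
So 24^10 ≡ 4 (mod 37), giving x = 10.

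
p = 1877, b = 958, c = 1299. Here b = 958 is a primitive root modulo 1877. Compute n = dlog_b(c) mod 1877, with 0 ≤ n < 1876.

Baby-step giant-step with m = ceil(sqrt(1876)) = 44.
Baby table (958^j mod 1877 for j=0..43):
  0:1  1:958  2:1788  3:1080  4:413  5:1484  6:783  7:1191
  8:1639  9:990  10:535  11:109  12:1187  13:1561  14:1346  15:1846
  16:334  17:882  18:306  19:336  20:921  21:128  22:619  23:1747
  24:1219  25:308  26:375  27:743  28:411  29:1445  30:961  31:908
  32:813  33:1776  34:846  35:1481  36:1663  37:1458  38:276  39:1628
  40:1714  41:1514  42:1368  43:398
Giant step factor: 958^(-44) ≡ 1328 (mod 1877).
Scan 1299·1328^i mod 1877 for i = 0, 1, …:
  i=0: 1299   i=1: 109
Match at i=1, j=11: n = 1·44 + 11 = 55.

55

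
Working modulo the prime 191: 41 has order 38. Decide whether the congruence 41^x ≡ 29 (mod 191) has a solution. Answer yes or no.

no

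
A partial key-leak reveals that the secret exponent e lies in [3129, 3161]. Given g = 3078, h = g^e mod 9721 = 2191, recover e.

Compute 3078^3129 mod 9721 = 3264, then multiply by 3078 repeatedly:
  3078^3129=3264  3078^3130=4799  3078^3131=5123  3078^3132=1132  3078^3133=4178
  3078^3134=8722  3078^3135=6635  3078^3136=8430  3078^3137=2191
Found 2191 at exponent 3137.

3137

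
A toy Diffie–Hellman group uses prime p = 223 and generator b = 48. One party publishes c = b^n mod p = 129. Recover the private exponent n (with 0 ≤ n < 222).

95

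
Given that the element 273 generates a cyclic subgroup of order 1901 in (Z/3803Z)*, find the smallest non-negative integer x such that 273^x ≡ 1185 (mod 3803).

Baby-step giant-step with m = ceil(sqrt(1901)) = 44.
Baby table (273^j mod 3803 for j=0..43):
  0:1  1:273  2:2272  3:367  4:1313  5:967  6:1584  7:2693
  8:1210  9:3272  10:3354  11:2922  12:2879  13:2549  14:3731  15:3162
  16:3748  17:197  18:539  19:2633  20:42  21:57  22:349  23:202
  24:1904  25:2584  26:1877  27:2819  28:1381  29:516  30:157  31:1028
  32:3025  33:574  34:779  35:3502  36:1493  37:668  38:3623  39:299
  40:1764  41:2394  42:3249  43:878
Giant step factor: 273^(-44) ≡ 2644 (mod 3803).
Scan 1185·2644^i mod 3803 for i = 0, 1, …:
  i=0: 1185   i=1: 3271   i=2: 502   i=3: 41
  i=4: 1920   i=5: 3278   i=6: 3798   i=7: 1992
  i=8: 3496   i=9: 2134     …   i=21: 3132
  i=22: 1877
Match at i=22, j=26: x = 22·44 + 26 = 994.

994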